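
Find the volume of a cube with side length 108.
Volume = s³
Volume = 108³
Volume = 1259712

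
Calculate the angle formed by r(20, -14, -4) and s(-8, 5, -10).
r·s = -190, |r|² = 612, |s|² = 189
cos θ = -190/√115668 ≈ -0.5587
θ ≈ 124.0°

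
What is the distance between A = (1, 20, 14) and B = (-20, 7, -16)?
d = √[(-21)² + (-13)² + (-30)²] = √1510 = 38.86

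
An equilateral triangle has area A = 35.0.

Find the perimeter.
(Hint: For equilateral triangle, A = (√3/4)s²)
A = (√3/4)s²  →  s² = 4A/√3 = 4·35.0/√3 = 80.829
s = 8.9905
Perimeter = 3s = 26.97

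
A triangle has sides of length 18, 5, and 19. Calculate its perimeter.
Perimeter = sum of all sides
Perimeter = 18 + 5 + 19
Perimeter = 42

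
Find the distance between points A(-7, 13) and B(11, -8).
Using the distance formula: d = sqrt((x₂-x₁)² + (y₂-y₁)²)
dx = 11 - (-7) = 18
dy = (-8) - 13 = -21
d = sqrt(18² + (-21)²) = sqrt(324 + 441) = sqrt(765) = 27.66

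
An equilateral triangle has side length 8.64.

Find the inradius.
For an equilateral triangle, r = s/(2√3) where s is the side.
r = 8.64/(2√3) = 8.64/3.464102 = 2.494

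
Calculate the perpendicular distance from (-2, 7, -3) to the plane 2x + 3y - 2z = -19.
d = |2(-2) + 3(7) + (-2)(-3) - (-19)| / √(2² + 3² + (-2)²) = 42/√17 = 10.19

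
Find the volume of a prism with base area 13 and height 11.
Volume = base area * height
Volume = 13 * 11
Volume = 143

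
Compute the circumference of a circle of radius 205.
Circumference = 2 * pi * r
Circumference = 2 * pi * 205
Circumference = 1288.05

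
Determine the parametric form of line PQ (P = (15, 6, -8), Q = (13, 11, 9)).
Direction vector d = Q - P = (-2, 5, 17)
x = 15 - 2t, y = 6 + 5t, z = -8 + 17t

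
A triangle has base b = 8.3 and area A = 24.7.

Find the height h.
A = ½bh  →  h = 2A/b
h = 2·24.7/8.3 = 5.952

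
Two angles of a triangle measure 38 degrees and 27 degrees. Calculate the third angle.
Sum of angles in a triangle = 180 degrees
Third angle = 180 - 38 - 27
Third angle = 115 degrees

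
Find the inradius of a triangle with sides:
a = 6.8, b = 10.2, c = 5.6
s = (a+b+c)/2 = (6.8+10.2+5.6)/2 = 11.3
Area = √(s(s-a)(s-b)(s-c)) = √(11.3·4.5·1.1·5.7) = 17.8558
r = Area/s = 17.8558/11.3 = 1.58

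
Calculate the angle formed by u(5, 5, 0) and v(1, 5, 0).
u·v = 30, |u|² = 50, |v|² = 26
cos θ = 30/√1300 ≈ 0.8321
θ ≈ 33.69°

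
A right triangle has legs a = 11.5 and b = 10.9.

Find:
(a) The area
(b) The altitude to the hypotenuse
(a) Area = ½ab = ½·11.5·10.9 = 62.675
(b) Hypotenuse c = √(11.5² + 10.9²) = √251.06 = 15.8449
    Area = ½·c·h_c  →  h_c = 2·Area/c = 2·62.675/15.8449 = 7.911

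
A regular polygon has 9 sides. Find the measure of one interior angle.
Interior angle of a regular n-gon = (n-2)*180/n
Interior angle = (9-2)*180/9
Interior angle = 7*180/9
Interior angle = 1260/9
Interior angle = 140 degrees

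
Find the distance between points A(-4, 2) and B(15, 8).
Using the distance formula: d = sqrt((x₂-x₁)² + (y₂-y₁)²)
dx = 15 - (-4) = 19
dy = 8 - 2 = 6
d = sqrt(19² + 6²) = sqrt(361 + 36) = sqrt(397) = 19.92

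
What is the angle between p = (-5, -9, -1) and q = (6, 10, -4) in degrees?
p·q = -116, |p|² = 107, |q|² = 152
cos θ = -116/√16264 ≈ -0.9096
θ ≈ 155.4°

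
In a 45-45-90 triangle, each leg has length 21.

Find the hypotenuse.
Hypotenuse = 21√2 = 29.7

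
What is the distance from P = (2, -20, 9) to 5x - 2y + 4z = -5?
d = |5(2) + (-2)(-20) + 4(9) - (-5)| / √(5² + (-2)² + 4²) = 91/√45 = 13.57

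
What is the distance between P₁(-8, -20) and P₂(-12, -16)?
Using the distance formula: d = sqrt((x₂-x₁)² + (y₂-y₁)²)
dx = (-12) - (-8) = -4
dy = (-16) - (-20) = 4
d = sqrt((-4)² + 4²) = sqrt(16 + 16) = sqrt(32) = 5.66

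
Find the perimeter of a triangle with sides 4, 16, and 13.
Perimeter = sum of all sides
Perimeter = 4 + 16 + 13
Perimeter = 33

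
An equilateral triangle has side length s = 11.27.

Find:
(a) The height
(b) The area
(a) Height h = s·√3/2 = 11.27·√3/2 = 9.76
(b) Area = (√3/4)·s² = (√3/4)·11.27² = (√3/4)·127.013 = 55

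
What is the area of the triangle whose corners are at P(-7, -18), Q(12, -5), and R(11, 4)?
Using the coordinate formula: Area = (1/2)|x₁(y₂-y₃) + x₂(y₃-y₁) + x₃(y₁-y₂)|
Area = (1/2)|(-7)((-5)-4) + 12(4-(-18)) + 11((-18)-(-5))|
Area = (1/2)|(-7)*(-9) + 12*22 + 11*(-13)|
Area = (1/2)|63 + 264 + (-143)|
Area = (1/2)*184 = 92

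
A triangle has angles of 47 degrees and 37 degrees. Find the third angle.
Sum of angles in a triangle = 180 degrees
Third angle = 180 - 47 - 37
Third angle = 96 degrees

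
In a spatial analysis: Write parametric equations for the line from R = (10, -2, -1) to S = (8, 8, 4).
Direction vector d = S - R = (-2, 10, 5)
x = 10 - 2t, y = -2 + 10t, z = -1 + 5t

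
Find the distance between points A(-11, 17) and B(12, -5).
Using the distance formula: d = sqrt((x₂-x₁)² + (y₂-y₁)²)
dx = 12 - (-11) = 23
dy = (-5) - 17 = -22
d = sqrt(23² + (-22)²) = sqrt(529 + 484) = sqrt(1013) = 31.83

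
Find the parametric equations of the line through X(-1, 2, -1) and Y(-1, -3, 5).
Direction vector d = Y - X = (0, -5, 6)
x = -1, y = 2 - 5t, z = -1 + 6t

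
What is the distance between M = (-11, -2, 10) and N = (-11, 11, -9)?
d = √[(0)² + (13)² + (-19)²] = √530 = 23.02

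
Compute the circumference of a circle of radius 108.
Circumference = 2 * pi * r
Circumference = 2 * pi * 108
Circumference = 678.58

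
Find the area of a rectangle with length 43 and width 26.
Area = length * width
Area = 43 * 26
Area = 1118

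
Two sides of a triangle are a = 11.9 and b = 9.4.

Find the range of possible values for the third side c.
By the triangle inequality: |a - b| < c < a + b
|11.9 - 9.4| < c < 11.9 + 9.4
2.5 < c < 21.3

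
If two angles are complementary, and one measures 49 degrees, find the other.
Complementary angles sum to 90 degrees.
Other angle = 90 - 49
Other angle = 41 degrees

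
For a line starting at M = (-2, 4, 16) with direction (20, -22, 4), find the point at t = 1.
P(1) = (-2 + 20(1), 4 + (-22)(1), 16 + 4(1)) = (18, -18, 20)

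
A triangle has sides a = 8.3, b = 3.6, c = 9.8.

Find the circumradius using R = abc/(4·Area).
s = (a+b+c)/2 = 10.85
Area = √(s(s-a)(s-b)(s-c)) = √(10.85·2.55·7.25·1.05) = 14.5127
R = abc/(4·Area) = (8.3·3.6·9.8)/(4·14.5127) = 292.824/58.0508 = 5.044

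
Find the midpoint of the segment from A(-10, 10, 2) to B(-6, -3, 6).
Midpoint = ((-10-6)/2, (10-3)/2, (2+6)/2) = (-8, 3.5, 4)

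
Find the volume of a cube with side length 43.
Volume = s³
Volume = 43³
Volume = 79507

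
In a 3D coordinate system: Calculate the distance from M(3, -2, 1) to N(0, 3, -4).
d = √[(-3)² + (5)² + (-5)²] = √59 = 7.681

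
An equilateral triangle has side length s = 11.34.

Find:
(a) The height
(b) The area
(a) Height h = s·√3/2 = 11.34·√3/2 = 9.821
(b) Area = (√3/4)·s² = (√3/4)·11.34² = (√3/4)·128.596 = 55.68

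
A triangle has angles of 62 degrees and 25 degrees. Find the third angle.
Sum of angles in a triangle = 180 degrees
Third angle = 180 - 62 - 25
Third angle = 93 degrees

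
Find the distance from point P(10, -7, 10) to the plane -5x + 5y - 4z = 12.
d = |(-5)(10) + 5(-7) + (-4)(10) - (12)| / √((-5)² + 5² + (-4)²) = 137/√66 = 16.86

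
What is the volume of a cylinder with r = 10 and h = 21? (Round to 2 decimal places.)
Volume = pi * r² * h
Volume = pi * 10² * 21
Volume = pi * 100 * 21
Volume = pi * 2100
Volume = 6597.34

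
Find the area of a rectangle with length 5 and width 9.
Area = length * width
Area = 5 * 9
Area = 45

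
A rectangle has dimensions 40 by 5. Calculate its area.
Area = length * width
Area = 40 * 5
Area = 200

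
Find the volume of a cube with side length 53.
Volume = s³
Volume = 53³
Volume = 148877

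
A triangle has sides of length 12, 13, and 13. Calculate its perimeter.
Perimeter = sum of all sides
Perimeter = 12 + 13 + 13
Perimeter = 38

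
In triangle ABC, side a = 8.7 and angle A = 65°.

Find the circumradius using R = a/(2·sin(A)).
R = a/(2·sin(A)) = 8.7/(2·sin(65°))
R = 8.7/(2·0.906308) = 8.7/1.812616 = 4.8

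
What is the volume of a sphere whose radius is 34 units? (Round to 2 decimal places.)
Volume = (4/3) * pi * r³
Volume = (4/3) * pi * 34³
Volume = (4/3) * pi * 39304
Volume = 164636.21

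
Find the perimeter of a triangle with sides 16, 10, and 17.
Perimeter = sum of all sides
Perimeter = 16 + 10 + 17
Perimeter = 43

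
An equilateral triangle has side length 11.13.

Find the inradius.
For an equilateral triangle, r = s/(2√3) where s is the side.
r = 11.13/(2√3) = 11.13/3.464102 = 3.213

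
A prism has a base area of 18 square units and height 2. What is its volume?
Volume = base area * height
Volume = 18 * 2
Volume = 36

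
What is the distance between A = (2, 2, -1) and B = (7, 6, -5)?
d = √[(5)² + (4)² + (-4)²] = √57 = 7.55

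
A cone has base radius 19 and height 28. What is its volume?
Volume = (1/3) * pi * r² * h
Volume = (1/3) * pi * 19² * 28
Volume = (1/3) * pi * 361 * 28
Volume = (1/3) * pi * 10108
Volume = 10585.07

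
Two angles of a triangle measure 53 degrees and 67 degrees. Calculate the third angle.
Sum of angles in a triangle = 180 degrees
Third angle = 180 - 53 - 67
Third angle = 60 degrees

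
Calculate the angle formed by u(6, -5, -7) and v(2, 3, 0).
u·v = -3, |u|² = 110, |v|² = 13
cos θ = -3/√1430 ≈ -0.07933
θ ≈ 94.55°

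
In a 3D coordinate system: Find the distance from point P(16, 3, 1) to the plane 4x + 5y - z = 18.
d = |4(16) + 5(3) + (-1)(1) - (18)| / √(4² + 5² + (-1)²) = 60/√42 = 9.258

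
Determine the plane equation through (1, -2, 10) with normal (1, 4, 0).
d = n·P = (1)(1) + (4)(-2) + (0)(10) = -7
Plane: x + 4y = -7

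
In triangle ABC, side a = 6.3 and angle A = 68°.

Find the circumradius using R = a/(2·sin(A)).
R = a/(2·sin(A)) = 6.3/(2·sin(68°))
R = 6.3/(2·0.927184) = 6.3/1.854368 = 3.397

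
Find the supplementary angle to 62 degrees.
Supplementary angles sum to 180 degrees.
Other angle = 180 - 62
Other angle = 118 degrees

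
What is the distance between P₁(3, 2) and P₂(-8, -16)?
Using the distance formula: d = sqrt((x₂-x₁)² + (y₂-y₁)²)
dx = (-8) - 3 = -11
dy = (-16) - 2 = -18
d = sqrt((-11)² + (-18)²) = sqrt(121 + 324) = sqrt(445) = 21.10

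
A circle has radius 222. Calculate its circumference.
Circumference = 2 * pi * r
Circumference = 2 * pi * 222
Circumference = 1394.87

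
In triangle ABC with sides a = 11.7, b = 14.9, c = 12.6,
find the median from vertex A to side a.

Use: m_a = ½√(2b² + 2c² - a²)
m_a = ½√(2·14.9² + 2·12.6² - 11.7²)
m_a = ½√(444.02 + 317.52 - 136.89) = ½√624.65 = 12.5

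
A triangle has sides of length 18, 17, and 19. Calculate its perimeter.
Perimeter = sum of all sides
Perimeter = 18 + 17 + 19
Perimeter = 54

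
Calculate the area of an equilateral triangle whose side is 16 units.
Area = (sqrt(3)/4) * s²
Area = (sqrt(3)/4) * 16²
Area = (sqrt(3)/4) * 256
Area = 110.85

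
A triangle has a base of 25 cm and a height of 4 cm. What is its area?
Area = (1/2) * base * height
Area = (1/2) * 25 * 4
Area = 50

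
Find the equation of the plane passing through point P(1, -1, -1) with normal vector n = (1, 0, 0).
d = n·P = (1)(1) + (0)(-1) + (0)(-1) = 1
Plane: x = 1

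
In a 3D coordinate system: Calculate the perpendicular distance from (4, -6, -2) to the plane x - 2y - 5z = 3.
d = |1(4) + (-2)(-6) + (-5)(-2) - (3)| / √(1² + (-2)² + (-5)²) = 23/√30 = 4.199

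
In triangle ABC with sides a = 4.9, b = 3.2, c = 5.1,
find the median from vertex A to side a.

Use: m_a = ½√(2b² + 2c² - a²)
m_a = ½√(2·3.2² + 2·5.1² - 4.9²)
m_a = ½√(20.48 + 52.02 - 24.01) = ½√48.49 = 3.482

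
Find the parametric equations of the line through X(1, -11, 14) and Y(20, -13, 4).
Direction vector d = Y - X = (19, -2, -10)
x = 1 + 19t, y = -11 - 2t, z = 14 - 10t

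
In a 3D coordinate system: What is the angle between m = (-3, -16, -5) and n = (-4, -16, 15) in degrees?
m·n = 193, |m|² = 290, |n|² = 497
cos θ = 193/√144130 ≈ 0.5084
θ ≈ 59.44°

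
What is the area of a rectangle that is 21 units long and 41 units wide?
Area = length * width
Area = 21 * 41
Area = 861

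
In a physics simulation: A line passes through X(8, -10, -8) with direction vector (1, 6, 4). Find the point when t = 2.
P(2) = (8 + 1(2), -10 + 6(2), -8 + 4(2)) = (10, 2, 0)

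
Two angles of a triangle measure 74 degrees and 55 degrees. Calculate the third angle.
Sum of angles in a triangle = 180 degrees
Third angle = 180 - 74 - 55
Third angle = 51 degrees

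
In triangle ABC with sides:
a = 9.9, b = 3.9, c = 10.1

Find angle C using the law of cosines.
cos(C) = (a² + b² - c²)/(2ab)
cos(C) = (9.9² + 3.9² - 10.1²)/(2·9.9·3.9) = 11.21/77.22 = 0.145170
C = arccos(0.145170) = 81.65°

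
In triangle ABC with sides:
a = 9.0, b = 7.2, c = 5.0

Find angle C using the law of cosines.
cos(C) = (a² + b² - c²)/(2ab)
cos(C) = (9.0² + 7.2² - 5.0²)/(2·9.0·7.2) = 107.84/129.6 = 0.832099
C = arccos(0.832099) = 33.69°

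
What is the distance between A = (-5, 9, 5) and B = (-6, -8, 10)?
d = √[(-1)² + (-17)² + (5)²] = √315 = 17.75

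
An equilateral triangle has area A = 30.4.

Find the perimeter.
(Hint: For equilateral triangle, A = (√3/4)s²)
A = (√3/4)s²  →  s² = 4A/√3 = 4·30.4/√3 = 70.2058
s = 8.37889
Perimeter = 3s = 25.14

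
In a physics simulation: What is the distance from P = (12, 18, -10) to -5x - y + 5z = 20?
d = |(-5)(12) + (-1)(18) + 5(-10) - (20)| / √((-5)² + (-1)² + 5²) = 148/√51 = 20.72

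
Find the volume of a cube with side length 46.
Volume = s³
Volume = 46³
Volume = 97336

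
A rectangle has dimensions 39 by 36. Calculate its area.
Area = length * width
Area = 39 * 36
Area = 1404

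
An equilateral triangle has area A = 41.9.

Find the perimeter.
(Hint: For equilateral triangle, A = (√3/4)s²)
A = (√3/4)s²  →  s² = 4A/√3 = 4·41.9/√3 = 96.7639
s = 9.83686
Perimeter = 3s = 29.51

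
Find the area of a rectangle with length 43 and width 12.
Area = length * width
Area = 43 * 12
Area = 516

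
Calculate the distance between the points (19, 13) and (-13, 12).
Using the distance formula: d = sqrt((x₂-x₁)² + (y₂-y₁)²)
dx = (-13) - 19 = -32
dy = 12 - 13 = -1
d = sqrt((-32)² + (-1)²) = sqrt(1024 + 1) = sqrt(1025) = 32.02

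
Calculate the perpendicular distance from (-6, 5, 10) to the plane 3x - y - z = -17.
d = |3(-6) + (-1)(5) + (-1)(10) - (-17)| / √(3² + (-1)² + (-1)²) = 16/√11 = 4.824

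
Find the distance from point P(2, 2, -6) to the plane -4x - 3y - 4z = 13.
d = |(-4)(2) + (-3)(2) + (-4)(-6) - (13)| / √((-4)² + (-3)² + (-4)²) = 3/√41 = 0.4685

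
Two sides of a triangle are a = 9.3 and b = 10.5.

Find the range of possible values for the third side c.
By the triangle inequality: |a - b| < c < a + b
|9.3 - 10.5| < c < 9.3 + 10.5
1.2 < c < 19.8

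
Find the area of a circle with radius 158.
Area = pi * r²
Area = pi * 158²
Area = pi * 24964
Area = 78426.72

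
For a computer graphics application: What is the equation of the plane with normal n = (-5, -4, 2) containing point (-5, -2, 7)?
d = n·P = (-5)(-5) + (-4)(-2) + (2)(7) = 47
Plane: -5x - 4y + 2z = 47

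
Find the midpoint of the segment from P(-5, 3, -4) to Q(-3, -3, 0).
Midpoint = ((-5-3)/2, (3-3)/2, (-4+0)/2) = (-4, 0, -2)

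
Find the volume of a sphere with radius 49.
Volume = (4/3) * pi * r³
Volume = (4/3) * pi * 49³
Volume = (4/3) * pi * 117649
Volume = 492806.98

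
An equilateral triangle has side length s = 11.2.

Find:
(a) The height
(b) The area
(a) Height h = s·√3/2 = 11.2·√3/2 = 9.699
(b) Area = (√3/4)·s² = (√3/4)·11.2² = (√3/4)·125.44 = 54.32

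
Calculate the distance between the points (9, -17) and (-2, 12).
Using the distance formula: d = sqrt((x₂-x₁)² + (y₂-y₁)²)
dx = (-2) - 9 = -11
dy = 12 - (-17) = 29
d = sqrt((-11)² + 29²) = sqrt(121 + 841) = sqrt(962) = 31.02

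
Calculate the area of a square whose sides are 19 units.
Area = s²
Area = 19²
Area = 361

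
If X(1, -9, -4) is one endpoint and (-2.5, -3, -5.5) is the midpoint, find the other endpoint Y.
Y = (2×(-2.5) - 1, 2×(-3) - (-9), 2×(-5.5) - (-4)) = (-6, 3, -7)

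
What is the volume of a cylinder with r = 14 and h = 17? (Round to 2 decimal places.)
Volume = pi * r² * h
Volume = pi * 14² * 17
Volume = pi * 196 * 17
Volume = pi * 3332
Volume = 10467.79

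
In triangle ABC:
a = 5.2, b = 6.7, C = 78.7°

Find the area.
Using A = ½ab·sin(C):
A = ½·5.2·6.7·sin(78.7°) = ½·34.84·0.980615 = 17.08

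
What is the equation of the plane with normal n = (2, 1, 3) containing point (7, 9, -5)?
d = n·P = (2)(7) + (1)(9) + (3)(-5) = 8
Plane: 2x + y + 3z = 8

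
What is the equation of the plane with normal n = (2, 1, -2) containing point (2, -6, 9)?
d = n·P = (2)(2) + (1)(-6) + (-2)(9) = -20
Plane: 2x + y - 2z = -20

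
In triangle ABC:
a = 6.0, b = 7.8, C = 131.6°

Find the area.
Using A = ½ab·sin(C):
A = ½·6.0·7.8·sin(131.6°) = ½·46.8·0.747798 = 17.5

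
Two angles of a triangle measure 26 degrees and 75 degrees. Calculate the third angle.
Sum of angles in a triangle = 180 degrees
Third angle = 180 - 26 - 75
Third angle = 79 degrees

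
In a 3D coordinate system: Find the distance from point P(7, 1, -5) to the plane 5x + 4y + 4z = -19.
d = |5(7) + 4(1) + 4(-5) - (-19)| / √(5² + 4² + 4²) = 38/√57 = 5.033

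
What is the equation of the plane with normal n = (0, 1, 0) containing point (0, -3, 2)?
d = n·P = (0)(0) + (1)(-3) + (0)(2) = -3
Plane: y = -3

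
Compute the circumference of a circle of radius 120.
Circumference = 2 * pi * r
Circumference = 2 * pi * 120
Circumference = 753.98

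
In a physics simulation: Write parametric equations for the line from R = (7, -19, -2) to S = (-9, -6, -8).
Direction vector d = S - R = (-16, 13, -6)
x = 7 - 16t, y = -19 + 13t, z = -2 - 6t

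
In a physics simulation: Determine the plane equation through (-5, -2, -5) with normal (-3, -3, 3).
d = n·P = (-3)(-5) + (-3)(-2) + (3)(-5) = 6
Plane: -3x - 3y + 3z = 6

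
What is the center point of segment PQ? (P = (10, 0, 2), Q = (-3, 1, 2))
Midpoint = ((10-3)/2, (0+1)/2, (2+2)/2) = (3.5, 0.5, 2)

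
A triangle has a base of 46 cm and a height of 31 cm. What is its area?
Area = (1/2) * base * height
Area = (1/2) * 46 * 31
Area = 713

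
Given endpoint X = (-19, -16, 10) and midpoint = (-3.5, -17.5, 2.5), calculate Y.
Y = (2×(-3.5) - (-19), 2×(-17.5) - (-16), 2×2.5 - 10) = (12, -19, -5)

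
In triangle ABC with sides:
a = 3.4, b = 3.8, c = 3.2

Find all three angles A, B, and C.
By the law of cosines:
cos(A) = (b² + c² - a²)/(2bc) = 0.539474  →  A = 57.35°
cos(B) = (a² + c² - b²)/(2ac) = 0.338235  →  B = 70.23°
cos(C) = (a² + b² - c²)/(2ab) = 0.609907  →  C = 52.42°
Check: A + B + C = 180.0° ✓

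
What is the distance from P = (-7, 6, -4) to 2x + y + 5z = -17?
d = |2(-7) + 1(6) + 5(-4) - (-17)| / √(2² + 1² + 5²) = 11/√30 = 2.008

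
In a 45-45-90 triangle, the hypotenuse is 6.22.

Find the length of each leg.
In a 45-45-90 triangle, hypotenuse = leg·√2  →  leg = hypotenuse/√2
leg = 6.22/√2 = 4.398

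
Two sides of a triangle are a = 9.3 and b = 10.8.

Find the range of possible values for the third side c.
By the triangle inequality: |a - b| < c < a + b
|9.3 - 10.8| < c < 9.3 + 10.8
1.5 < c < 20.1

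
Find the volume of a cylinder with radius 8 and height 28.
Volume = pi * r² * h
Volume = pi * 8² * 28
Volume = pi * 64 * 28
Volume = pi * 1792
Volume = 5629.73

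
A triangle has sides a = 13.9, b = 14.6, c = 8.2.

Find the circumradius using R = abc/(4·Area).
s = (a+b+c)/2 = 18.35
Area = √(s(s-a)(s-b)(s-c)) = √(18.35·4.45·3.75·10.15) = 55.7502
R = abc/(4·Area) = (13.9·14.6·8.2)/(4·55.7502) = 1664.108/223.0008 = 7.462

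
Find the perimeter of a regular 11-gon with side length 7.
Perimeter = number of sides * side length
Perimeter = 11 * 7
Perimeter = 77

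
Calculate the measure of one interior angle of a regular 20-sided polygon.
Interior angle of a regular n-gon = (n-2)*180/n
Interior angle = (20-2)*180/20
Interior angle = 18*180/20
Interior angle = 3240/20
Interior angle = 162 degrees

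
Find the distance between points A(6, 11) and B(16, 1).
Using the distance formula: d = sqrt((x₂-x₁)² + (y₂-y₁)²)
dx = 16 - 6 = 10
dy = 1 - 11 = -10
d = sqrt(10² + (-10)²) = sqrt(100 + 100) = sqrt(200) = 14.14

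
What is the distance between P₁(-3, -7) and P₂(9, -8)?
Using the distance formula: d = sqrt((x₂-x₁)² + (y₂-y₁)²)
dx = 9 - (-3) = 12
dy = (-8) - (-7) = -1
d = sqrt(12² + (-1)²) = sqrt(144 + 1) = sqrt(145) = 12.04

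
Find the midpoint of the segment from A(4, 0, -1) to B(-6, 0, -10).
Midpoint = ((4-6)/2, (0+0)/2, (-1-10)/2) = (-1, 0, -5.5)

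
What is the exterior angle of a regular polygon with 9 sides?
Exterior angle of a regular n-gon = 360/n
Exterior angle = 360/9
Exterior angle = 40 degrees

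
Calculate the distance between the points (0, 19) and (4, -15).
Using the distance formula: d = sqrt((x₂-x₁)² + (y₂-y₁)²)
dx = 4 - 0 = 4
dy = (-15) - 19 = -34
d = sqrt(4² + (-34)²) = sqrt(16 + 1156) = sqrt(1172) = 34.23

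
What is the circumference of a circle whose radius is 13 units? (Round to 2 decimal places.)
Circumference = 2 * pi * r
Circumference = 2 * pi * 13
Circumference = 81.68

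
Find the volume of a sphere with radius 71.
Volume = (4/3) * pi * r³
Volume = (4/3) * pi * 71³
Volume = (4/3) * pi * 357911
Volume = 1499214.09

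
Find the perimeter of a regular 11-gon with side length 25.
Perimeter = number of sides * side length
Perimeter = 11 * 25
Perimeter = 275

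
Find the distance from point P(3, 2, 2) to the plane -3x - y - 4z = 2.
d = |(-3)(3) + (-1)(2) + (-4)(2) - (2)| / √((-3)² + (-1)² + (-4)²) = 21/√26 = 4.118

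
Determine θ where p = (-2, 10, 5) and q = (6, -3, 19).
p·q = 53, |p|² = 129, |q|² = 406
cos θ = 53/√52374 ≈ 0.2316
θ ≈ 76.61°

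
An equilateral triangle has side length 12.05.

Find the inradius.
For an equilateral triangle, r = s/(2√3) where s is the side.
r = 12.05/(2√3) = 12.05/3.464102 = 3.479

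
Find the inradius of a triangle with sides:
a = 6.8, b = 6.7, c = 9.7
s = (a+b+c)/2 = (6.8+6.7+9.7)/2 = 11.6
Area = √(s(s-a)(s-b)(s-c)) = √(11.6·4.8·4.9·1.9) = 22.768
r = Area/s = 22.768/11.6 = 1.963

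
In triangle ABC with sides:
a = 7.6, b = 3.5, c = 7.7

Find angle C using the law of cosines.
cos(C) = (a² + b² - c²)/(2ab)
cos(C) = (7.6² + 3.5² - 7.7²)/(2·7.6·3.5) = 10.72/53.2 = 0.201504
C = arccos(0.201504) = 78.38°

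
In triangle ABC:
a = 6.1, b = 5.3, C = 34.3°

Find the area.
Using A = ½ab·sin(C):
A = ½·6.1·5.3·sin(34.3°) = ½·32.33·0.563526 = 9.109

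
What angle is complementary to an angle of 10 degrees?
Complementary angles sum to 90 degrees.
Other angle = 90 - 10
Other angle = 80 degrees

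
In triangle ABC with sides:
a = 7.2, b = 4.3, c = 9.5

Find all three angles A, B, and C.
By the law of cosines:
cos(A) = (b² + c² - a²)/(2bc) = 0.696450  →  A = 45.86°
cos(B) = (a² + c² - b²)/(2ac) = 0.903509  →  B = 25.38°
cos(C) = (a² + b² - c²)/(2ab) = -0.321705  →  C = 108.8°
Check: A + B + C = 180.0° ✓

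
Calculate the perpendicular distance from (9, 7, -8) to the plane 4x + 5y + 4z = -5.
d = |4(9) + 5(7) + 4(-8) - (-5)| / √(4² + 5² + 4²) = 44/√57 = 5.828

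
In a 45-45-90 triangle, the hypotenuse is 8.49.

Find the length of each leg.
In a 45-45-90 triangle, hypotenuse = leg·√2  →  leg = hypotenuse/√2
leg = 8.49/√2 = 6.003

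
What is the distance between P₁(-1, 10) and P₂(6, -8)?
Using the distance formula: d = sqrt((x₂-x₁)² + (y₂-y₁)²)
dx = 6 - (-1) = 7
dy = (-8) - 10 = -18
d = sqrt(7² + (-18)²) = sqrt(49 + 324) = sqrt(373) = 19.31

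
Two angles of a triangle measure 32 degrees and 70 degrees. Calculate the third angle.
Sum of angles in a triangle = 180 degrees
Third angle = 180 - 32 - 70
Third angle = 78 degrees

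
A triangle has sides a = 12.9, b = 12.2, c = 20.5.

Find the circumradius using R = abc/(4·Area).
s = (a+b+c)/2 = 22.8
Area = √(s(s-a)(s-b)(s-c)) = √(22.8·9.9·10.6·2.3) = 74.1826
R = abc/(4·Area) = (12.9·12.2·20.5)/(4·74.1826) = 3226.29/296.7304 = 10.87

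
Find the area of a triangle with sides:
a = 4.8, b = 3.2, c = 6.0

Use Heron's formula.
s = (a+b+c)/2 = (4.8+3.2+6.0)/2 = 7
A = √(s(s-a)(s-b)(s-c)) = √(7·2.2·3.8·1)
A = √58.52 = 7.65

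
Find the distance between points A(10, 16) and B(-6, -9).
Using the distance formula: d = sqrt((x₂-x₁)² + (y₂-y₁)²)
dx = (-6) - 10 = -16
dy = (-9) - 16 = -25
d = sqrt((-16)² + (-25)²) = sqrt(256 + 625) = sqrt(881) = 29.68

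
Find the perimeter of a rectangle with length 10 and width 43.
Perimeter = 2 * (length + width)
Perimeter = 2 * (10 + 43)
Perimeter = 2 * 53
Perimeter = 106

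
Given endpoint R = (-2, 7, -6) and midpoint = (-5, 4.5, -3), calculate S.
S = (2×(-5) - (-2), 2×4.5 - 7, 2×(-3) - (-6)) = (-8, 2, 0)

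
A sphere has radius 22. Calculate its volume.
Volume = (4/3) * pi * r³
Volume = (4/3) * pi * 22³
Volume = (4/3) * pi * 10648
Volume = 44602.24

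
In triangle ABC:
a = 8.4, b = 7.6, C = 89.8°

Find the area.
Using A = ½ab·sin(C):
A = ½·8.4·7.6·sin(89.8°) = ½·63.84·0.999994 = 31.92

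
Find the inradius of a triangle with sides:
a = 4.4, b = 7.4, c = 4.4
s = (a+b+c)/2 = (4.4+7.4+4.4)/2 = 8.1
Area = √(s(s-a)(s-b)(s-c)) = √(8.1·3.7·0.7·3.7) = 8.81035
r = Area/s = 8.81035/8.1 = 1.088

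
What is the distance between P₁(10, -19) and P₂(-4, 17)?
Using the distance formula: d = sqrt((x₂-x₁)² + (y₂-y₁)²)
dx = (-4) - 10 = -14
dy = 17 - (-19) = 36
d = sqrt((-14)² + 36²) = sqrt(196 + 1296) = sqrt(1492) = 38.63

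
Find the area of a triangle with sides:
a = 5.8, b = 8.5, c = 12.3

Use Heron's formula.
s = (a+b+c)/2 = (5.8+8.5+12.3)/2 = 13.3
A = √(s(s-a)(s-b)(s-c)) = √(13.3·7.5·4.8·1)
A = √478.8 = 21.88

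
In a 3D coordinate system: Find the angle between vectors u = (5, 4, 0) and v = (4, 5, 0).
u·v = 40, |u|² = 41, |v|² = 41
cos θ = 40/√1681 ≈ 0.9756
θ ≈ 12.68°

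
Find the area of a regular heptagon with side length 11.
For a regular 7-gon with side length s = 11:
Apothem a = s / (2*tan(pi/7)) = 11 / (2*tan(pi/7)) ≈ 11.4209
Perimeter P = 7 * 11 = 77
Area = (1/2) * P * a = (1/2) * 77 * 11.4209 = 439.70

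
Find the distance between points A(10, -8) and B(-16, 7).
Using the distance formula: d = sqrt((x₂-x₁)² + (y₂-y₁)²)
dx = (-16) - 10 = -26
dy = 7 - (-8) = 15
d = sqrt((-26)² + 15²) = sqrt(676 + 225) = sqrt(901) = 30.02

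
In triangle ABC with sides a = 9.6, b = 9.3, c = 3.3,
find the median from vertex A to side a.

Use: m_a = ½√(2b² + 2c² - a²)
m_a = ½√(2·9.3² + 2·3.3² - 9.6²)
m_a = ½√(172.98 + 21.78 - 92.16) = ½√102.6 = 5.065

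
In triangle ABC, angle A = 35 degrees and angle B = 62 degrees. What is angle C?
Sum of angles in a triangle = 180 degrees
Third angle = 180 - 35 - 62
Third angle = 83 degrees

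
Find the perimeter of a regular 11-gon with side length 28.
Perimeter = number of sides * side length
Perimeter = 11 * 28
Perimeter = 308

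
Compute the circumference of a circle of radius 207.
Circumference = 2 * pi * r
Circumference = 2 * pi * 207
Circumference = 1300.62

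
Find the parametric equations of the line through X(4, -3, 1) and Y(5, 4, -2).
Direction vector d = Y - X = (1, 7, -3)
x = 4 + t, y = -3 + 7t, z = 1 - 3t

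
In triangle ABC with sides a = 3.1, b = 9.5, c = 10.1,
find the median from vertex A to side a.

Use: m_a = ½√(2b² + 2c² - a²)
m_a = ½√(2·9.5² + 2·10.1² - 3.1²)
m_a = ½√(180.5 + 204.02 - 9.61) = ½√374.91 = 9.681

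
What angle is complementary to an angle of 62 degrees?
Complementary angles sum to 90 degrees.
Other angle = 90 - 62
Other angle = 28 degrees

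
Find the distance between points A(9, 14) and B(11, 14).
Using the distance formula: d = sqrt((x₂-x₁)² + (y₂-y₁)²)
dx = 11 - 9 = 2
dy = 14 - 14 = 0
d = sqrt(2² + 0²) = sqrt(4 + 0) = sqrt(4) = 2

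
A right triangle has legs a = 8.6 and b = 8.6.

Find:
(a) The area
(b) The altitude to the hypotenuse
(a) Area = ½ab = ½·8.6·8.6 = 36.98
(b) Hypotenuse c = √(8.6² + 8.6²) = √147.92 = 12.1622
    Area = ½·c·h_c  →  h_c = 2·Area/c = 2·36.98/12.1622 = 6.081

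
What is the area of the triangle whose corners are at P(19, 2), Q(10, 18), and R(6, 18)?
Using the coordinate formula: Area = (1/2)|x₁(y₂-y₃) + x₂(y₃-y₁) + x₃(y₁-y₂)|
Area = (1/2)|19(18-18) + 10(18-2) + 6(2-18)|
Area = (1/2)|19*0 + 10*16 + 6*(-16)|
Area = (1/2)|0 + 160 + (-96)|
Area = (1/2)*64 = 32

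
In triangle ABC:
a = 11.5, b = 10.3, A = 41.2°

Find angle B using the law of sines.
sin(B)/b = sin(A)/a
sin(B) = b·sin(A)/a = 10.3·sin(41.2°)/11.5 = 0.589957
B = arcsin(0.589957) = 36.15°  (b ≤ a, so B ≤ A and the acute solution is unique)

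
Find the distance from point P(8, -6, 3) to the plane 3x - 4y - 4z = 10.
d = |3(8) + (-4)(-6) + (-4)(3) - (10)| / √(3² + (-4)² + (-4)²) = 26/√41 = 4.061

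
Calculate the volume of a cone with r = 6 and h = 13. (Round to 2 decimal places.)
Volume = (1/3) * pi * r² * h
Volume = (1/3) * pi * 6² * 13
Volume = (1/3) * pi * 36 * 13
Volume = (1/3) * pi * 468
Volume = 490.09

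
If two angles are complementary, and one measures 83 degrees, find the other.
Complementary angles sum to 90 degrees.
Other angle = 90 - 83
Other angle = 7 degrees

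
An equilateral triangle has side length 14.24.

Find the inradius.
For an equilateral triangle, r = s/(2√3) where s is the side.
r = 14.24/(2√3) = 14.24/3.464102 = 4.111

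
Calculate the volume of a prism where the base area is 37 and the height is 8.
Volume = base area * height
Volume = 37 * 8
Volume = 296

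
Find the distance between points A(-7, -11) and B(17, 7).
Using the distance formula: d = sqrt((x₂-x₁)² + (y₂-y₁)²)
dx = 17 - (-7) = 24
dy = 7 - (-11) = 18
d = sqrt(24² + 18²) = sqrt(576 + 324) = sqrt(900) = 30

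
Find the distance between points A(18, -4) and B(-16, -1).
Using the distance formula: d = sqrt((x₂-x₁)² + (y₂-y₁)²)
dx = (-16) - 18 = -34
dy = (-1) - (-4) = 3
d = sqrt((-34)² + 3²) = sqrt(1156 + 9) = sqrt(1165) = 34.13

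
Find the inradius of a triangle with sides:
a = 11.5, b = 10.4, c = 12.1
s = (a+b+c)/2 = (11.5+10.4+12.1)/2 = 17
Area = √(s(s-a)(s-b)(s-c)) = √(17·5.5·6.6·4.9) = 54.989
r = Area/s = 54.989/17 = 3.235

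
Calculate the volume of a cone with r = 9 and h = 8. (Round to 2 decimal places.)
Volume = (1/3) * pi * r² * h
Volume = (1/3) * pi * 9² * 8
Volume = (1/3) * pi * 81 * 8
Volume = (1/3) * pi * 648
Volume = 678.58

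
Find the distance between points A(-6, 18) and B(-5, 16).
Using the distance formula: d = sqrt((x₂-x₁)² + (y₂-y₁)²)
dx = (-5) - (-6) = 1
dy = 16 - 18 = -2
d = sqrt(1² + (-2)²) = sqrt(1 + 4) = sqrt(5) = 2.24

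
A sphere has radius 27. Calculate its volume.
Volume = (4/3) * pi * r³
Volume = (4/3) * pi * 27³
Volume = (4/3) * pi * 19683
Volume = 82447.96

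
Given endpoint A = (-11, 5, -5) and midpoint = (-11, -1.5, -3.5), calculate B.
B = (2×(-11) - (-11), 2×(-1.5) - 5, 2×(-3.5) - (-5)) = (-11, -8, -2)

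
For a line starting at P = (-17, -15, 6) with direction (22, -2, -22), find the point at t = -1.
P(-1) = (-17 + 22(-1), -15 + (-2)(-1), 6 + (-22)(-1)) = (-39, -13, 28)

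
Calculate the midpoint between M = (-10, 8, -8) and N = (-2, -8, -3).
Midpoint = ((-10-2)/2, (8-8)/2, (-8-3)/2) = (-6, 0, -5.5)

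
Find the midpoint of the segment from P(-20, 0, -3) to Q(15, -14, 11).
Midpoint = ((-20+15)/2, (0-14)/2, (-3+11)/2) = (-2.5, -7, 4)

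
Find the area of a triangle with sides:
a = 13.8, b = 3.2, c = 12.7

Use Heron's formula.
s = (a+b+c)/2 = (13.8+3.2+12.7)/2 = 14.85
A = √(s(s-a)(s-b)(s-c)) = √(14.85·1.05·11.65·2.15)
A = √390.553 = 19.76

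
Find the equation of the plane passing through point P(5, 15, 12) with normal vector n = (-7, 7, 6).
d = n·P = (-7)(5) + (7)(15) + (6)(12) = 142
Plane: -7x + 7y + 6z = 142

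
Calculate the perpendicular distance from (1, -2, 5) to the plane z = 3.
d = |0(1) + 0(-2) + 1(5) - (3)| / √(0² + 0² + 1²) = 2/√1 = 2.0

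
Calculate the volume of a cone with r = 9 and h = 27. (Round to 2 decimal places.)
Volume = (1/3) * pi * r² * h
Volume = (1/3) * pi * 9² * 27
Volume = (1/3) * pi * 81 * 27
Volume = (1/3) * pi * 2187
Volume = 2290.22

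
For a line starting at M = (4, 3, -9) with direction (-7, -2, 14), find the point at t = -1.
P(-1) = (4 + (-7)(-1), 3 + (-2)(-1), -9 + 14(-1)) = (11, 5, -23)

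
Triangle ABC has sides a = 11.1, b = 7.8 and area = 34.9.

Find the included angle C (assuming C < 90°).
Area = ½ab·sin(C)  →  sin(C) = 2·Area/(ab)
sin(C) = 2·34.9/(11.1·7.8) = 0.806191
C = arcsin(0.806191) = 53.73°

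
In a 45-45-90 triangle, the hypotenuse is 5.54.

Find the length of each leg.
In a 45-45-90 triangle, hypotenuse = leg·√2  →  leg = hypotenuse/√2
leg = 5.54/√2 = 3.917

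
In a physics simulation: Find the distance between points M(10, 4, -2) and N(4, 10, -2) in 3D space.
d = √[(-6)² + (6)² + (0)²] = √72 = 8.485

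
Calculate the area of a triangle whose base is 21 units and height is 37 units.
Area = (1/2) * base * height
Area = (1/2) * 21 * 37
Area = 388.50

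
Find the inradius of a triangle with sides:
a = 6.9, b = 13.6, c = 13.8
s = (a+b+c)/2 = (6.9+13.6+13.8)/2 = 17.15
Area = √(s(s-a)(s-b)(s-c)) = √(17.15·10.25·3.55·3.35) = 45.7226
r = Area/s = 45.7226/17.15 = 2.666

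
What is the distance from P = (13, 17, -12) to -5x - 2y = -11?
d = |(-5)(13) + (-2)(17) + 0(-12) - (-11)| / √((-5)² + (-2)² + 0²) = 88/√29 = 16.34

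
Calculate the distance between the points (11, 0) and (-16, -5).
Using the distance formula: d = sqrt((x₂-x₁)² + (y₂-y₁)²)
dx = (-16) - 11 = -27
dy = (-5) - 0 = -5
d = sqrt((-27)² + (-5)²) = sqrt(729 + 25) = sqrt(754) = 27.46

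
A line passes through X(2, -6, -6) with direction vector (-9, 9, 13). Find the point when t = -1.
P(-1) = (2 + (-9)(-1), -6 + 9(-1), -6 + 13(-1)) = (11, -15, -19)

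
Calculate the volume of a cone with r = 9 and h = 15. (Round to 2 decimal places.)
Volume = (1/3) * pi * r² * h
Volume = (1/3) * pi * 9² * 15
Volume = (1/3) * pi * 81 * 15
Volume = (1/3) * pi * 1215
Volume = 1272.35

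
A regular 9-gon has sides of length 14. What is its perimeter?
Perimeter = number of sides * side length
Perimeter = 9 * 14
Perimeter = 126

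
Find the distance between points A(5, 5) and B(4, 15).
Using the distance formula: d = sqrt((x₂-x₁)² + (y₂-y₁)²)
dx = 4 - 5 = -1
dy = 15 - 5 = 10
d = sqrt((-1)² + 10²) = sqrt(1 + 100) = sqrt(101) = 10.05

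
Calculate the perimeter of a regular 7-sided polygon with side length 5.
Perimeter = number of sides * side length
Perimeter = 7 * 5
Perimeter = 35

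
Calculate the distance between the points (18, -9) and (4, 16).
Using the distance formula: d = sqrt((x₂-x₁)² + (y₂-y₁)²)
dx = 4 - 18 = -14
dy = 16 - (-9) = 25
d = sqrt((-14)² + 25²) = sqrt(196 + 625) = sqrt(821) = 28.65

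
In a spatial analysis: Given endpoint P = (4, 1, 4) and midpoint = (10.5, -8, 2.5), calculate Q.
Q = (2×10.5 - 4, 2×(-8) - 1, 2×2.5 - 4) = (17, -17, 1)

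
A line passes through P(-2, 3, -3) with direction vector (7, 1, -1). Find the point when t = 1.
P(1) = (-2 + 7(1), 3 + 1(1), -3 + (-1)(1)) = (5, 4, -4)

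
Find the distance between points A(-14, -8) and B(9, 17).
Using the distance formula: d = sqrt((x₂-x₁)² + (y₂-y₁)²)
dx = 9 - (-14) = 23
dy = 17 - (-8) = 25
d = sqrt(23² + 25²) = sqrt(529 + 625) = sqrt(1154) = 33.97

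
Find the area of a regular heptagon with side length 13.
For a regular 7-gon with side length s = 13:
Apothem a = s / (2*tan(pi/7)) = 13 / (2*tan(pi/7)) ≈ 13.4974
Perimeter P = 7 * 13 = 91
Area = (1/2) * P * a = (1/2) * 91 * 13.4974 = 614.13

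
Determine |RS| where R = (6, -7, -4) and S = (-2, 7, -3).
d = √[(-8)² + (14)² + (1)²] = √261 = 16.16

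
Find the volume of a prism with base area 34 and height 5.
Volume = base area * height
Volume = 34 * 5
Volume = 170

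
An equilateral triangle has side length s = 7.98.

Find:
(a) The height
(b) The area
(a) Height h = s·√3/2 = 7.98·√3/2 = 6.911
(b) Area = (√3/4)·s² = (√3/4)·7.98² = (√3/4)·63.6804 = 27.57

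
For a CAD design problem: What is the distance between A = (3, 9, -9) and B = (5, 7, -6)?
d = √[(2)² + (-2)² + (3)²] = √17 = 4.123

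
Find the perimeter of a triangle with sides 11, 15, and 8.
Perimeter = sum of all sides
Perimeter = 11 + 15 + 8
Perimeter = 34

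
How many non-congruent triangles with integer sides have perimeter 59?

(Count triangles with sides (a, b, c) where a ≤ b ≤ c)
With a ≤ b ≤ c and a + b + c = 59, the triangle inequality a + b > c gives c < 59/2, so c ≤ 29.
Iterate a from 1 to ⌊p/3⌋ = 19; for each a, b ranges from a to ⌊(p−a)/2⌋ with c = p − a − b, keeping only c ≥ b.
Triples: (1, 29, 29), (2, 28, 29), (3, 27, 29), …
Count = 80 triangles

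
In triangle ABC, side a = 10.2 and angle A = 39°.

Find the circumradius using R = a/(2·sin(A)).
R = a/(2·sin(A)) = 10.2/(2·sin(39°))
R = 10.2/(2·0.629320) = 10.2/1.258641 = 8.104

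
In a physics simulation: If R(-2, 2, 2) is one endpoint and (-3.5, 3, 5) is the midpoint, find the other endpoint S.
S = (2×(-3.5) - (-2), 2×3 - 2, 2×5 - 2) = (-5, 4, 8)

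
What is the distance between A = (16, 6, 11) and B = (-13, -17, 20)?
d = √[(-29)² + (-23)² + (9)²] = √1451 = 38.09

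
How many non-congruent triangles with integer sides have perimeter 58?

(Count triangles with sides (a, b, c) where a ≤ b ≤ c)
With a ≤ b ≤ c and a + b + c = 58, the triangle inequality a + b > c gives c < 58/2, so c ≤ 28.
Iterate a from 1 to ⌊p/3⌋ = 19; for each a, b ranges from a to ⌊(p−a)/2⌋ with c = p − a − b, keeping only c ≥ b.
Triples: (2, 28, 28), (3, 27, 28), (4, 26, 28), …
Count = 70 triangles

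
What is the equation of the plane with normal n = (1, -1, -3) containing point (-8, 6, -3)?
d = n·P = (1)(-8) + (-1)(6) + (-3)(-3) = -5
Plane: x - y - 3z = -5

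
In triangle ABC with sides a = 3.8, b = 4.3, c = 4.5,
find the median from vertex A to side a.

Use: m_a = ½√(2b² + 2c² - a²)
m_a = ½√(2·4.3² + 2·4.5² - 3.8²)
m_a = ½√(36.98 + 40.5 - 14.44) = ½√63.04 = 3.97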